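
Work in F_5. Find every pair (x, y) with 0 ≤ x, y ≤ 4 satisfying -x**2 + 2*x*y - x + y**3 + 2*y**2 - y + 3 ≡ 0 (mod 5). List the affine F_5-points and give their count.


Affine F_5-points: {(0, 1), (0, 3), (0, 4), (1, 1), (2, 4)}; count = 5.

For each of the 25 pairs (x, y) ∈ F_5², evaluate f(x, y) mod 5. Record the zeros.
  x = 0: [0↦3, 1↦0, 2↦2, 3↦0, 4↦0]  zeros at y ∈ {1, 3, 4}
  x = 1: [0↦1, 1↦0, 2↦4, 3↦4, 4↦1]  zeros at y ∈ {1}
  x = 2: [0↦2, 1↦3, 2↦4, 3↦1, 4↦0]  zeros at y ∈ {4}
  x = 3: [0↦1, 1↦4, 2↦2, 3↦1, 4↦2]  zeros at y ∈ ∅
  x = 4: [0↦3, 1↦3, 2↦3, 3↦4, 4↦2]  zeros at y ∈ ∅
Collecting zeros: affine points = {(0, 1), (0, 3), (0, 4), (1, 1), (2, 4)}.
Total count |C(F_5)_aff| = 5.


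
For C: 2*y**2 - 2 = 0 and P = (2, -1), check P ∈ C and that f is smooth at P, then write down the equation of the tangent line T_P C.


Tangent line at P: -4*y - 4 = 0.

Step 1: f(2, -1) = 0, so P lies on C.
Step 2: partial derivatives
  f_x(x, y) = 0, f_y(x, y) = 4*y.
  f_x(P) = 0, f_y(P) = -4 (gradient nonzero, so P is smooth).
Step 3: tangent line at P: 0·(x − 2) + -4·(y − -1) = 0.
Expanding: -4*y - 4 = 0.


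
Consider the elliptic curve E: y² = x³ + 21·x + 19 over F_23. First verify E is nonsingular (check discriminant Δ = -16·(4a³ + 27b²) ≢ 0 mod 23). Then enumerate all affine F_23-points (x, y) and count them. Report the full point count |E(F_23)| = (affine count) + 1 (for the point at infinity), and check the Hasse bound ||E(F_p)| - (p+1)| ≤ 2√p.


Affine points = {(1, 8), (1, 15), (2, 0), (4, 11), (4, 12), (6, 4), (6, 19), (7, 7), (7, 16), (8, 3), (8, 20), (15, 11), (15, 12), (16, 9), (16, 14), (19, 3), (19, 20)}; affine count = 17; |E(F_23)| = 18.

Discriminant check: Δ ∝ 4a³ + 27b² = 4·21³ + 27·19² = 4·9261 + 27·361 ≡ 9 (mod 23). Nonzero ⇒ E is nonsingular.
For each x ∈ F_23, compute rhs = x³ + 21·x + 19 mod 23, then count y ∈ F_23 with y² ≡ rhs.
  x = 0: rhs = 19, matching y values: none (0 points).
  x = 1: rhs = 18, matching y values: 8, 15 (2 points).
  x = 2: rhs = 0, matching y values: 0 (1 points).
  x = 3: rhs = 17, matching y values: none (0 points).
  x = 4: rhs = 6, matching y values: 11, 12 (2 points).
  x = 5: rhs = 19, matching y values: none (0 points).
  x = 6: rhs = 16, matching y values: 4, 19 (2 points).
  x = 7: rhs = 3, matching y values: 7, 16 (2 points).
  x = 8: rhs = 9, matching y values: 3, 20 (2 points).
  x = 9: rhs = 17, matching y values: none (0 points).
  x = 10: rhs = 10, matching y values: none (0 points).
  x = 11: rhs = 17, matching y values: none (0 points).
  x = 12: rhs = 21, matching y values: none (0 points).
  x = 13: rhs = 5, matching y values: none (0 points).
  x = 14: rhs = 21, matching y values: none (0 points).
  x = 15: rhs = 6, matching y values: 11, 12 (2 points).
  x = 16: rhs = 12, matching y values: 9, 14 (2 points).
  x = 17: rhs = 22, matching y values: none (0 points).
  x = 18: rhs = 19, matching y values: none (0 points).
  x = 19: rhs = 9, matching y values: 3, 20 (2 points).
  x = 20: rhs = 21, matching y values: none (0 points).
  x = 21: rhs = 15, matching y values: none (0 points).
  x = 22: rhs = 20, matching y values: none (0 points).
Total affine count: 17.
Full point count |E(F_23)| = 17 + 1 = 18.
Hasse bound: |18 − (23+1)| = |-6| = 6 ≤ 2√23 ≈ 9.5917 ✓.


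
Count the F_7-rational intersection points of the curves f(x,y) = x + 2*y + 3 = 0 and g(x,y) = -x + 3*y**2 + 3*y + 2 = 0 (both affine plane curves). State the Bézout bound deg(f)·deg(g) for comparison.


Common zeros: {(1, 5)}; count = 1; Bézout bound = 2.

deg(f) = 1, deg(g) = 2, so Bézout bound = 2.
Scan x ∈ F_7. For each x, list the y ∈ F_7 with f(x, y) ≡ 0 and those with g(x, y) ≡ 0 (mod 7); the common zeros in that column are the intersection.
  x = 0: f ≡ 0 at y ∈ {2}; g ≡ 0 at y ∈ ∅; common: ∅.
  x = 1: f ≡ 0 at y ∈ {5}; g ≡ 0 at y ∈ {1, 5}; common: {5}.
  x = 2: f ≡ 0 at y ∈ {1}; g ≡ 0 at y ∈ {0, 6}; common: ∅.
  x = 3: f ≡ 0 at y ∈ {4}; g ≡ 0 at y ∈ {3}; common: ∅.
  x = 4: f ≡ 0 at y ∈ {0}; g ≡ 0 at y ∈ ∅; common: ∅.
  x = 5: f ≡ 0 at y ∈ {3}; g ≡ 0 at y ∈ ∅; common: ∅.
  x = 6: f ≡ 0 at y ∈ {6}; g ≡ 0 at y ∈ {2, 4}; common: ∅.
Collecting: common zeros = {(1, 5)}, so the count is 1.
Comparison with the Bézout bound: 1 ≤ 2 = deg(f)·deg(g), as expected for curves with no common component (the affine F_7-count falls short of the bound because intersections may lie at infinity, over extension fields, or carry multiplicity).


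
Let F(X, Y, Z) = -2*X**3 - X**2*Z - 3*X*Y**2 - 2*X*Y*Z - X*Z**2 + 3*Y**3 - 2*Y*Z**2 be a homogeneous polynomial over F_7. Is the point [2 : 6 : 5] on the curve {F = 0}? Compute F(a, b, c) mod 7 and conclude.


F(2,6,5) ≡ 3 (mod 7); P is NOT on the curve.

Evaluate F(2, 6, 5) term-by-term (mod 7).
  -2*X**3 ↦ -2·8·1·1 = -16
  -X**2*Z ↦ -1·4·1·5 = -20
  -3*X*Y**2 ↦ -3·2·36·1 = -216
  -2*X*Y*Z ↦ -2·2·6·5 = -120
  -X*Z**2 ↦ -1·2·1·25 = -50
  3*Y**3 ↦ 3·1·216·1 = 648
  -2*Y*Z**2 ↦ -2·1·6·25 = -300
Sum: F(2, 6, 5) = (-16) + (-20) + (-216) + (-120) + (-50) + (648) + (-300) = -74.
Reducing mod 7: -74 ≡ 3 (mod 7).
Since F(a, b, c) ≡ 3 ≠ 0 (mod 7), P does NOT lie on the curve.


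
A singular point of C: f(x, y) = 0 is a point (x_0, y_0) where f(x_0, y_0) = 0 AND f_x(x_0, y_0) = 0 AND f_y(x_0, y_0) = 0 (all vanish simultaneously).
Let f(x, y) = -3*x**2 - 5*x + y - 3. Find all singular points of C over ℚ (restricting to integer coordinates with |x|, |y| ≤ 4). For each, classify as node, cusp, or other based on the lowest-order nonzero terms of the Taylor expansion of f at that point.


No singular points in the scanned grid; C is smooth there.

Compute partial derivatives:
  f_x = -6*x - 5.
  f_y = 1.
f_y = 1 is a nonzero constant, so f_y never vanishes: no point (x, y) can satisfy f = f_x = f_y = 0. In particular no (x, y) ∈ {−4, ..., 4}² is singular; the curve is smooth.


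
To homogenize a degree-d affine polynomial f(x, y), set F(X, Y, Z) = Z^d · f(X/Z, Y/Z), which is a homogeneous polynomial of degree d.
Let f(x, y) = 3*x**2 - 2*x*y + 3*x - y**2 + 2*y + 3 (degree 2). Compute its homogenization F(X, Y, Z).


F(X, Y, Z) = 3*X**2 - 2*X*Y + 3*X*Z - Y**2 + 2*Y*Z + 3*Z**2

deg(f) = 2.
Substitute x = X/Z, y = Y/Z into f, then multiply by Z^2.
  monomial 3·x^2·y^0 ↦ 3·X^2·Y^0·Z^0.
  monomial -2·x^1·y^1 ↦ -2·X^1·Y^1·Z^0.
  monomial 3·x^1·y^0 ↦ 3·X^1·Y^0·Z^1.
  monomial -1·x^0·y^2 ↦ -1·X^0·Y^2·Z^0.
  monomial 2·x^0·y^1 ↦ 2·X^0·Y^1·Z^1.
  monomial 3·x^0·y^0 ↦ 3·X^0·Y^0·Z^2.
Collecting: F(X, Y, Z) = 3*X**2 - 2*X*Y + 3*X*Z - Y**2 + 2*Y*Z + 3*Z**2.


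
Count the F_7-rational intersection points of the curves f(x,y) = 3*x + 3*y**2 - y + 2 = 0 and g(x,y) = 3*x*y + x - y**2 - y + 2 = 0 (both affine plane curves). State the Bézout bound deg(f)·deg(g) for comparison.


Common zeros: ∅; count = 0; Bézout bound = 4.

deg(f) = 2, deg(g) = 2, so Bézout bound = 4.
Scan x ∈ F_7. For each x, list the y ∈ F_7 with f(x, y) ≡ 0 and those with g(x, y) ≡ 0 (mod 7); the common zeros in that column are the intersection.
  x = 0: f ≡ 0 at y ∈ ∅; g ≡ 0 at y ∈ {1, 5}; common: ∅.
  x = 1: f ≡ 0 at y ∈ {1, 4}; g ≡ 0 at y ∈ {3, 6}; common: ∅.
  x = 2: f ≡ 0 at y ∈ ∅; g ≡ 0 at y ∈ ∅; common: ∅.
  x = 3: f ≡ 0 at y ∈ {2, 3}; g ≡ 0 at y ∈ {4}; common: ∅.
  x = 4: f ≡ 0 at y ∈ {0, 5}; g ≡ 0 at y ∈ ∅; common: ∅.
  x = 5: f ≡ 0 at y ∈ {6}; g ≡ 0 at y ∈ {0}; common: ∅.
  x = 6: f ≡ 0 at y ∈ ∅; g ≡ 0 at y ∈ ∅; common: ∅.
Collecting: common zeros = ∅, so the count is 0.
Comparison with the Bézout bound: 0 ≤ 4 = deg(f)·deg(g), as expected for curves with no common component (the affine F_7-count falls short of the bound because intersections may lie at infinity, over extension fields, or carry multiplicity).


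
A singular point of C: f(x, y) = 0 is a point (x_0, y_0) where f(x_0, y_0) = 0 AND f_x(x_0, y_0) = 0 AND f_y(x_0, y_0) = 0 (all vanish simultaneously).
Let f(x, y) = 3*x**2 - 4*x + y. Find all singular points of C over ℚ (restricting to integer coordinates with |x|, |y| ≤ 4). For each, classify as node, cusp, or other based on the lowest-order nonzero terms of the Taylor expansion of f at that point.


No singular points in the scanned grid; C is smooth there.

Compute partial derivatives:
  f_x = 6*x - 4.
  f_y = 1.
f_y = 1 is a nonzero constant, so f_y never vanishes: no point (x, y) can satisfy f = f_x = f_y = 0. In particular no (x, y) ∈ {−4, ..., 4}² is singular; the curve is smooth.


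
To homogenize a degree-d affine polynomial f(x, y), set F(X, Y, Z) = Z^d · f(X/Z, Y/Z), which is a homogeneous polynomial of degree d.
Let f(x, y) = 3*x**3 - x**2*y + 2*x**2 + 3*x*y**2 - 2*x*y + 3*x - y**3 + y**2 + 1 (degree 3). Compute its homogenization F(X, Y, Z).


F(X, Y, Z) = 3*X**3 - X**2*Y + 2*X**2*Z + 3*X*Y**2 - 2*X*Y*Z + 3*X*Z**2 - Y**3 + Y**2*Z + Z**3

deg(f) = 3.
Substitute x = X/Z, y = Y/Z into f, then multiply by Z^3.
  monomial 3·x^3·y^0 ↦ 3·X^3·Y^0·Z^0.
  monomial -1·x^2·y^1 ↦ -1·X^2·Y^1·Z^0.
  monomial 2·x^2·y^0 ↦ 2·X^2·Y^0·Z^1.
  monomial 3·x^1·y^2 ↦ 3·X^1·Y^2·Z^0.
  monomial -2·x^1·y^1 ↦ -2·X^1·Y^1·Z^1.
  monomial 3·x^1·y^0 ↦ 3·X^1·Y^0·Z^2.
  monomial -1·x^0·y^3 ↦ -1·X^0·Y^3·Z^0.
  monomial 1·x^0·y^2 ↦ 1·X^0·Y^2·Z^1.
  monomial 1·x^0·y^0 ↦ 1·X^0·Y^0·Z^3.
Collecting: F(X, Y, Z) = 3*X**3 - X**2*Y + 2*X**2*Z + 3*X*Y**2 - 2*X*Y*Z + 3*X*Z**2 - Y**3 + Y**2*Z + Z**3.


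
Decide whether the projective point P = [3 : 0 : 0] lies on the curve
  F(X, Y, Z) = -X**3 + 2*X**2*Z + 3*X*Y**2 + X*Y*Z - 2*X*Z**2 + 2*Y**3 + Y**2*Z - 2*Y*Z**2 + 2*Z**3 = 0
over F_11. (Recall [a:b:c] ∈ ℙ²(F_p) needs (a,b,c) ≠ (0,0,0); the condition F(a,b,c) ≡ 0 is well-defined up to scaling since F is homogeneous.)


F(3,0,0) ≡ 6 (mod 11); P is NOT on the curve.

Evaluate F(3, 0, 0) term-by-term (mod 11).
  -X**3 ↦ -1·27·1·1 = -27
  2*X**2*Z ↦ 2·9·1·0 = 0
  3*X*Y**2 ↦ 3·3·0·1 = 0
  X*Y*Z ↦ 1·3·0·0 = 0
  -2*X*Z**2 ↦ -2·3·1·0 = 0
  2*Y**3 ↦ 2·1·0·1 = 0
  Y**2*Z ↦ 1·1·0·0 = 0
  -2*Y*Z**2 ↦ -2·1·0·0 = 0
  2*Z**3 ↦ 2·1·1·0 = 0
Sum: F(3, 0, 0) = (-27) + (0) + (0) + (0) + (0) + (0) + (0) + (0) + (0) = -27.
Reducing mod 11: -27 ≡ 6 (mod 11).
Since F(a, b, c) ≡ 6 ≠ 0 (mod 11), P does NOT lie on the curve.


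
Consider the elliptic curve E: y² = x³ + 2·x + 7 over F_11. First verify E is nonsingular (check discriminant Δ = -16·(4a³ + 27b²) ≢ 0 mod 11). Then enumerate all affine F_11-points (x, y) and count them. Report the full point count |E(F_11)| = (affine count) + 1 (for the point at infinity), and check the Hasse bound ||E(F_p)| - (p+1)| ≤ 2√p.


Affine points = {(6, 2), (6, 9), (7, 1), (7, 10), (10, 2), (10, 9)}; affine count = 6; |E(F_11)| = 7.

Discriminant check: Δ ∝ 4a³ + 27b² = 4·2³ + 27·7² = 4·8 + 27·49 ≡ 2 (mod 11). Nonzero ⇒ E is nonsingular.
For each x ∈ F_11, compute rhs = x³ + 2·x + 7 mod 11, then count y ∈ F_11 with y² ≡ rhs.
  x = 0: rhs = 7, matching y values: none (0 points).
  x = 1: rhs = 10, matching y values: none (0 points).
  x = 2: rhs = 8, matching y values: none (0 points).
  x = 3: rhs = 7, matching y values: none (0 points).
  x = 4: rhs = 2, matching y values: none (0 points).
  x = 5: rhs = 10, matching y values: none (0 points).
  x = 6: rhs = 4, matching y values: 2, 9 (2 points).
  x = 7: rhs = 1, matching y values: 1, 10 (2 points).
  x = 8: rhs = 7, matching y values: none (0 points).
  x = 9: rhs = 6, matching y values: none (0 points).
  x = 10: rhs = 4, matching y values: 2, 9 (2 points).
Total affine count: 6.
Full point count |E(F_11)| = 6 + 1 = 7.
Hasse bound: |7 − (11+1)| = |-5| = 5 ≤ 2√11 ≈ 6.6332 ✓.


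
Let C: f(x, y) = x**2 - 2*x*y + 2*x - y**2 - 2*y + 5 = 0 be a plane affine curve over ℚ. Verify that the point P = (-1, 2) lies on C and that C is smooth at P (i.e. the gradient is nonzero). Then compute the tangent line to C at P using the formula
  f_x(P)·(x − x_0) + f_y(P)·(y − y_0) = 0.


Tangent line at P: -4*x - 4*y + 4 = 0.

Step 1: f(-1, 2) = 0, so P lies on C.
Step 2: partial derivatives
  f_x(x, y) = 2*x - 2*y + 2, f_y(x, y) = -2*x - 2*y - 2.
  f_x(P) = -4, f_y(P) = -4 (gradient nonzero, so P is smooth).
Step 3: tangent line at P: -4·(x − -1) + -4·(y − 2) = 0.
Expanding: -4*x - 4*y + 4 = 0.


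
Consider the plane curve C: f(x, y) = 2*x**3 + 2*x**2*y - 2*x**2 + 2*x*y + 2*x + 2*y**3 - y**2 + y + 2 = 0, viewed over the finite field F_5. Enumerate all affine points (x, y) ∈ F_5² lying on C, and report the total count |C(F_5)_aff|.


Affine F_5-points: {(0, 3), (1, 1), (3, 1), (4, 2)}; count = 4.

For each of the 25 pairs (x, y) ∈ F_5², evaluate f(x, y) mod 5. Record the zeros.
  x = 0: [0↦2, 1↦4, 2↦1, 3↦0, 4↦3]  zeros at y ∈ {3}
  x = 1: [0↦4, 1↦0, 2↦1, 3↦4, 4↦1]  zeros at y ∈ {1}
  x = 2: [0↦4, 1↦3, 2↦2, 3↦3, 4↦3]  zeros at y ∈ ∅
  x = 3: [0↦4, 1↦0, 2↦1, 3↦4, 4↦1]  zeros at y ∈ {1}
  x = 4: [0↦1, 1↦3, 2↦0, 3↦4, 4↦2]  zeros at y ∈ {2}
Collecting zeros: affine points = {(0, 3), (1, 1), (3, 1), (4, 2)}.
Total count |C(F_5)_aff| = 4.


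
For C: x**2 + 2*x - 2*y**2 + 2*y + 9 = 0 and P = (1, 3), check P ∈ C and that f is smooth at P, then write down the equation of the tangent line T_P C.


Tangent line at P: 4*x - 10*y + 26 = 0.

Step 1: f(1, 3) = 0, so P lies on C.
Step 2: partial derivatives
  f_x(x, y) = 2*x + 2, f_y(x, y) = 2 - 4*y.
  f_x(P) = 4, f_y(P) = -10 (gradient nonzero, so P is smooth).
Step 3: tangent line at P: 4·(x − 1) + -10·(y − 3) = 0.
Expanding: 4*x - 10*y + 26 = 0.


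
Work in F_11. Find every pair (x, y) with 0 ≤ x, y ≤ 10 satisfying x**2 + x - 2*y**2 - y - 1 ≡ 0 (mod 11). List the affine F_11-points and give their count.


Affine F_11-points: {(0, 2), (0, 3), (1, 6), (1, 10), (3, 0), (3, 5), (7, 0), (7, 5), (9, 6), (9, 10), (10, 2), (10, 3)}; count = 12.

For each of the 121 pairs (x, y) ∈ F_11², evaluate f(x, y) mod 11. Record the zeros.
  x = 0: [0↦10, 1↦7, 2↦0, 3↦0, 4↦7, 5↦10, 6↦9, 7↦4, 8↦6, 9↦4, 10↦9]  zeros at y ∈ {2, 3}
  x = 1: [0↦1, 1↦9, 2↦2, 3↦2, 4↦9, 5↦1, 6↦0, 7↦6, 8↦8, 9↦6, 10↦0]  zeros at y ∈ {6, 10}
  x = 2: [0↦5, 1↦2, 2↦6, 3↦6, 4↦2, 5↦5, 6↦4, 7↦10, 8↦1, 9↦10, 10↦4]  zeros at y ∈ ∅
  x = 3: [0↦0, 1↦8, 2↦1, 3↦1, 4↦8, 5↦0, 6↦10, 7↦5, 8↦7, 9↦5, 10↦10]  zeros at y ∈ {0, 5}
  x = 4: [0↦8, 1↦5, 2↦9, 3↦9, 4↦5, 5↦8, 6↦7, 7↦2, 8↦4, 9↦2, 10↦7]  zeros at y ∈ ∅
  x = 5: [0↦7, 1↦4, 2↦8, 3↦8, 4↦4, 5↦7, 6↦6, 7↦1, 8↦3, 9↦1, 10↦6]  zeros at y ∈ ∅
  x = 6: [0↦8, 1↦5, 2↦9, 3↦9, 4↦5, 5↦8, 6↦7, 7↦2, 8↦4, 9↦2, 10↦7]  zeros at y ∈ ∅
  x = 7: [0↦0, 1↦8, 2↦1, 3↦1, 4↦8, 5↦0, 6↦10, 7↦5, 8↦7, 9↦5, 10↦10]  zeros at y ∈ {0, 5}
  x = 8: [0↦5, 1↦2, 2↦6, 3↦6, 4↦2, 5↦5, 6↦4, 7↦10, 8↦1, 9↦10, 10↦4]  zeros at y ∈ ∅
  x = 9: [0↦1, 1↦9, 2↦2, 3↦2, 4↦9, 5↦1, 6↦0, 7↦6, 8↦8, 9↦6, 10↦0]  zeros at y ∈ {6, 10}
  x = 10: [0↦10, 1↦7, 2↦0, 3↦0, 4↦7, 5↦10, 6↦9, 7↦4, 8↦6, 9↦4, 10↦9]  zeros at y ∈ {2, 3}
Collecting zeros: affine points = {(0, 2), (0, 3), (1, 6), (1, 10), (3, 0), (3, 5), (7, 0), (7, 5), (9, 6), (9, 10), (10, 2), (10, 3)}.
Total count |C(F_11)_aff| = 12.


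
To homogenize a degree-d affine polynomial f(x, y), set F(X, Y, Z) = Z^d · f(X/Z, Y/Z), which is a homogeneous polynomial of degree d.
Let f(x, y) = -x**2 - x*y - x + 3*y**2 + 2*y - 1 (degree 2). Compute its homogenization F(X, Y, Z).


F(X, Y, Z) = -X**2 - X*Y - X*Z + 3*Y**2 + 2*Y*Z - Z**2

deg(f) = 2.
Substitute x = X/Z, y = Y/Z into f, then multiply by Z^2.
  monomial -1·x^2·y^0 ↦ -1·X^2·Y^0·Z^0.
  monomial -1·x^1·y^1 ↦ -1·X^1·Y^1·Z^0.
  monomial -1·x^1·y^0 ↦ -1·X^1·Y^0·Z^1.
  monomial 3·x^0·y^2 ↦ 3·X^0·Y^2·Z^0.
  monomial 2·x^0·y^1 ↦ 2·X^0·Y^1·Z^1.
  monomial -1·x^0·y^0 ↦ -1·X^0·Y^0·Z^2.
Collecting: F(X, Y, Z) = -X**2 - X*Y - X*Z + 3*Y**2 + 2*Y*Z - Z**2.


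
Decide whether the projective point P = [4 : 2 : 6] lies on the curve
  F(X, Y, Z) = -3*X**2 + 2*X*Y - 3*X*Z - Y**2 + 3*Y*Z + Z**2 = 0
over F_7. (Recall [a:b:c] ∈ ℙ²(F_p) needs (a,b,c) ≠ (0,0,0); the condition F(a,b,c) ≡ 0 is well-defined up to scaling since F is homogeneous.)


F(4,2,6) ≡ 6 (mod 7); P is NOT on the curve.

Evaluate F(4, 2, 6) term-by-term (mod 7).
  -3*X**2 ↦ -3·16·1·1 = -48
  2*X*Y ↦ 2·4·2·1 = 16
  -3*X*Z ↦ -3·4·1·6 = -72
  -Y**2 ↦ -1·1·4·1 = -4
  3*Y*Z ↦ 3·1·2·6 = 36
  Z**2 ↦ 1·1·1·36 = 36
Sum: F(4, 2, 6) = (-48) + (16) + (-72) + (-4) + (36) + (36) = -36.
Reducing mod 7: -36 ≡ 6 (mod 7).
Since F(a, b, c) ≡ 6 ≠ 0 (mod 7), P does NOT lie on the curve.


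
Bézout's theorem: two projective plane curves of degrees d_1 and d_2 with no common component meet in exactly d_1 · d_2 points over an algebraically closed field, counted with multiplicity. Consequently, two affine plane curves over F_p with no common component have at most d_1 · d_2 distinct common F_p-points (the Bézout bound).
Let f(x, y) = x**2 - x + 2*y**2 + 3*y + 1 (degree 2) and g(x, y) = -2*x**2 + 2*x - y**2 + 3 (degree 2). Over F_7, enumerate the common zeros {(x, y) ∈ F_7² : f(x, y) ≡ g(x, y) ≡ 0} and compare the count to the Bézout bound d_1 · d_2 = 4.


Common zeros: ∅; count = 0; Bézout bound = 4.

deg(f) = 2, deg(g) = 2, so Bézout bound = 4.
Scan x ∈ F_7. For each x, list the y ∈ F_7 with f(x, y) ≡ 0 and those with g(x, y) ≡ 0 (mod 7); the common zeros in that column are the intersection.
  x = 0: f ≡ 0 at y ∈ {3, 6}; g ≡ 0 at y ∈ ∅; common: ∅.
  x = 1: f ≡ 0 at y ∈ {3, 6}; g ≡ 0 at y ∈ ∅; common: ∅.
  x = 2: f ≡ 0 at y ∈ ∅; g ≡ 0 at y ∈ ∅; common: ∅.
  x = 3: f ≡ 0 at y ∈ {0, 2}; g ≡ 0 at y ∈ ∅; common: ∅.
  x = 4: f ≡ 0 at y ∈ ∅; g ≡ 0 at y ∈ {0}; common: ∅.
  x = 5: f ≡ 0 at y ∈ {0, 2}; g ≡ 0 at y ∈ ∅; common: ∅.
  x = 6: f ≡ 0 at y ∈ ∅; g ≡ 0 at y ∈ ∅; common: ∅.
Collecting: common zeros = ∅, so the count is 0.
Comparison with the Bézout bound: 0 ≤ 4 = deg(f)·deg(g), as expected for curves with no common component (the affine F_7-count falls short of the bound because intersections may lie at infinity, over extension fields, or carry multiplicity).


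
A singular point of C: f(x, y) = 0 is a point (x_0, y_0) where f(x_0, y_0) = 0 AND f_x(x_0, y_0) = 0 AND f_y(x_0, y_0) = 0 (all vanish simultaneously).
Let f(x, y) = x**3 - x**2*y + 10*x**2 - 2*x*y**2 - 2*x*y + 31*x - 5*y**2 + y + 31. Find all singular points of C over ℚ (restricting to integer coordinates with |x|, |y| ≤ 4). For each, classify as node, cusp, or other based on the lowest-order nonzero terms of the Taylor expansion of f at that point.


Singular points: {(-3, 1)}; classification: cusp.

Compute partial derivatives:
  f_x = 3*x**2 - 2*x*y + 20*x - 2*y**2 - 2*y + 31.
  f_y = -x**2 - 4*x*y - 2*x - 10*y + 1.
Scan x_0 ∈ {−4, ..., 4}. For each x_0, f_y(x_0, y) is a polynomial in y; find its integer roots y ∈ {−4, ..., 4}, then test f_x and f at those candidates.
  x = -4: f_y(-4, y) = 6*y - 7; no integer root y with |y| ≤ 4.
  x = -3: f_y(-3, y) = 2*y - 2; vanishes at y ∈ {1}. (-3, 1): f_x = 0, f = 0 — SINGULAR.
  x = -2: f_y(-2, y) = 1 - 2*y; no integer root y with |y| ≤ 4.
  x = -1: f_y(-1, y) = 2 - 6*y; no integer root y with |y| ≤ 4.
  x = 0: f_y(0, y) = 1 - 10*y; no integer root y with |y| ≤ 4.
  x = 1: f_y(1, y) = -14*y - 2; no integer root y with |y| ≤ 4.
  x = 2: f_y(2, y) = -18*y - 7; no integer root y with |y| ≤ 4.
  x = 3: f_y(3, y) = -22*y - 14; no integer root y with |y| ≤ 4.
  x = 4: f_y(4, y) = -26*y - 23; no integer root y with |y| ≤ 4.
Only singular point on the grid: (-3, 1).
Classify: substitute x = -3 + u, y = 1 + v and expand: f = u**3 - u**2*v - 2*u*v**2 + v**2.
No constant or linear terms (consistent with a singular point). Quadratic part: v**2. Cubic part: u**3 - u**2*v - 2*u*v**2.
The quadratic part v**2 is a perfect square, so there is a single (double) tangent line v = 0, i.e. y = 1. Restricting the cubic part to that line (v = 0) leaves u**3 ≠ 0, so f is not divisible by v and the branch is v² ≈ -u**3 to lowest order — this is a cusp.
Classification: cusp.


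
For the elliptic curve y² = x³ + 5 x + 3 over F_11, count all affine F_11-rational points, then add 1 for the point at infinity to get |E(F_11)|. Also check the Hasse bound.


Affine points = {(0, 5), (0, 6), (1, 3), (1, 8), (3, 1), (3, 10), (8, 4), (8, 7)}; affine count = 8; |E(F_11)| = 9.

Discriminant check: Δ ∝ 4a³ + 27b² = 4·5³ + 27·3² = 4·125 + 27·9 ≡ 6 (mod 11). Nonzero ⇒ E is nonsingular.
For each x ∈ F_11, compute rhs = x³ + 5·x + 3 mod 11, then count y ∈ F_11 with y² ≡ rhs.
  x = 0: rhs = 3, matching y values: 5, 6 (2 points).
  x = 1: rhs = 9, matching y values: 3, 8 (2 points).
  x = 2: rhs = 10, matching y values: none (0 points).
  x = 3: rhs = 1, matching y values: 1, 10 (2 points).
  x = 4: rhs = 10, matching y values: none (0 points).
  x = 5: rhs = 10, matching y values: none (0 points).
  x = 6: rhs = 7, matching y values: none (0 points).
  x = 7: rhs = 7, matching y values: none (0 points).
  x = 8: rhs = 5, matching y values: 4, 7 (2 points).
  x = 9: rhs = 7, matching y values: none (0 points).
  x = 10: rhs = 8, matching y values: none (0 points).
Total affine count: 8.
Full point count |E(F_11)| = 8 + 1 = 9.
Hasse bound: |9 − (11+1)| = |-3| = 3 ≤ 2√11 ≈ 6.6332 ✓.


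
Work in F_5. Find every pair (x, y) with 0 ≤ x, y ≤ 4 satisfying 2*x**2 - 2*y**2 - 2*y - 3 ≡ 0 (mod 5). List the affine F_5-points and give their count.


Affine F_5-points: {(0, 2), (1, 1), (1, 3), (2, 0), (2, 4), (3, 0), (3, 4), (4, 1), (4, 3)}; count = 9.

For each of the 25 pairs (x, y) ∈ F_5², evaluate f(x, y) mod 5. Record the zeros.
  x = 0: [0↦2, 1↦3, 2↦0, 3↦3, 4↦2]  zeros at y ∈ {2}
  x = 1: [0↦4, 1↦0, 2↦2, 3↦0, 4↦4]  zeros at y ∈ {1, 3}
  x = 2: [0↦0, 1↦1, 2↦3, 3↦1, 4↦0]  zeros at y ∈ {0, 4}
  x = 3: [0↦0, 1↦1, 2↦3, 3↦1, 4↦0]  zeros at y ∈ {0, 4}
  x = 4: [0↦4, 1↦0, 2↦2, 3↦0, 4↦4]  zeros at y ∈ {1, 3}
Collecting zeros: affine points = {(0, 2), (1, 1), (1, 3), (2, 0), (2, 4), (3, 0), (3, 4), (4, 1), (4, 3)}.
Total count |C(F_5)_aff| = 9.


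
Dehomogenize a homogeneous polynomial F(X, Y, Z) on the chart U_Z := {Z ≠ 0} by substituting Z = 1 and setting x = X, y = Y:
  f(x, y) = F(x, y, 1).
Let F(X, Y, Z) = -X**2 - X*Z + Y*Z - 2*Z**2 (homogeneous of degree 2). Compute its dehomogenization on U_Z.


f(x, y) = -x**2 - x + y - 2

On U_Z we set Z = 1. Each monomial c·X^i·Y^j·Z^k in F becomes c·x^i·y^j·1^k = c·x^i·y^j.
Substituting Z = 1: F(X, Y, 1) = -x**2 - x + y - 2.
Note: deg(f) ≤ deg(F) = 2; strict inequality happens when F is divisible by Z (lost terms).


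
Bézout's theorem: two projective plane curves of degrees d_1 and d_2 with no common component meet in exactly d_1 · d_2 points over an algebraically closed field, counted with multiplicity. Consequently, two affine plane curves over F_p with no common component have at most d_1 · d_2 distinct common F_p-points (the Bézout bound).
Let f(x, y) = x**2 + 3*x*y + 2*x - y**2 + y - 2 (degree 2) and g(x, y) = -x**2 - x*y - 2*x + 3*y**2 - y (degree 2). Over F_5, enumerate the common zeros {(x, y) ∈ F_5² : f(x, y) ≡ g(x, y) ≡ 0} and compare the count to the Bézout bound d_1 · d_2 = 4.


Common zeros: {(1, 2)}; count = 1; Bézout bound = 4.

deg(f) = 2, deg(g) = 2, so Bézout bound = 4.
Scan x ∈ F_5. For each x, list the y ∈ F_5 with f(x, y) ≡ 0 and those with g(x, y) ≡ 0 (mod 5); the common zeros in that column are the intersection.
  x = 0: f ≡ 0 at y ∈ ∅; g ≡ 0 at y ∈ {0, 2}; common: ∅.
  x = 1: f ≡ 0 at y ∈ {2}; g ≡ 0 at y ∈ {2}; common: {2}.
  x = 2: f ≡ 0 at y ∈ ∅; g ≡ 0 at y ∈ {3}; common: ∅.
  x = 3: f ≡ 0 at y ∈ ∅; g ≡ 0 at y ∈ {0, 3}; common: ∅.
  x = 4: f ≡ 0 at y ∈ ∅; g ≡ 0 at y ∈ ∅; common: ∅.
Collecting: common zeros = {(1, 2)}, so the count is 1.
Comparison with the Bézout bound: 1 ≤ 4 = deg(f)·deg(g), as expected for curves with no common component (the affine F_5-count falls short of the bound because intersections may lie at infinity, over extension fields, or carry multiplicity).


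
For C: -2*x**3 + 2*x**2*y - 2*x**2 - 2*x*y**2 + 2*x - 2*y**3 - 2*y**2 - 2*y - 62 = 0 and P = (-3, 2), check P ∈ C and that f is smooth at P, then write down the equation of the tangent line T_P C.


Tangent line at P: -72*x + 8*y - 232 = 0.

Step 1: f(-3, 2) = 0, so P lies on C.
Step 2: partial derivatives
  f_x(x, y) = -6*x**2 + 4*x*y - 4*x - 2*y**2 + 2, f_y(x, y) = 2*x**2 - 4*x*y - 6*y**2 - 4*y - 2.
  f_x(P) = -72, f_y(P) = 8 (gradient nonzero, so P is smooth).
Step 3: tangent line at P: -72·(x − -3) + 8·(y − 2) = 0.
Expanding: -72*x + 8*y - 232 = 0.


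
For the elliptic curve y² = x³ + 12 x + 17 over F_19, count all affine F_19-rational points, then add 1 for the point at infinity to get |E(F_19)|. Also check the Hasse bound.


Affine points = {(0, 6), (0, 13), (1, 7), (1, 12), (2, 7), (2, 12), (3, 2), (3, 17), (6, 1), (6, 18), (7, 8), (7, 11), (8, 6), (8, 13), (10, 4), (10, 15), (11, 6), (11, 13), (15, 0), (16, 7), (16, 12), (17, 2), (17, 17), (18, 2), (18, 17)}; affine count = 25; |E(F_19)| = 26.

Discriminant check: Δ ∝ 4a³ + 27b² = 4·12³ + 27·17² = 4·1728 + 27·289 ≡ 9 (mod 19). Nonzero ⇒ E is nonsingular.
For each x ∈ F_19, compute rhs = x³ + 12·x + 17 mod 19, then count y ∈ F_19 with y² ≡ rhs.
  x = 0: rhs = 17, matching y values: 6, 13 (2 points).
  x = 1: rhs = 11, matching y values: 7, 12 (2 points).
  x = 2: rhs = 11, matching y values: 7, 12 (2 points).
  x = 3: rhs = 4, matching y values: 2, 17 (2 points).
  x = 4: rhs = 15, matching y values: none (0 points).
  x = 5: rhs = 12, matching y values: none (0 points).
  x = 6: rhs = 1, matching y values: 1, 18 (2 points).
  x = 7: rhs = 7, matching y values: 8, 11 (2 points).
  x = 8: rhs = 17, matching y values: 6, 13 (2 points).
  x = 9: rhs = 18, matching y values: none (0 points).
  x = 10: rhs = 16, matching y values: 4, 15 (2 points).
  x = 11: rhs = 17, matching y values: 6, 13 (2 points).
  x = 12: rhs = 8, matching y values: none (0 points).
  x = 13: rhs = 14, matching y values: none (0 points).
  x = 14: rhs = 3, matching y values: none (0 points).
  x = 15: rhs = 0, matching y values: 0 (1 points).
  x = 16: rhs = 11, matching y values: 7, 12 (2 points).
  x = 17: rhs = 4, matching y values: 2, 17 (2 points).
  x = 18: rhs = 4, matching y values: 2, 17 (2 points).
Total affine count: 25.
Full point count |E(F_19)| = 25 + 1 = 26.
Hasse bound: |26 − (19+1)| = |6| = 6 ≤ 2√19 ≈ 8.7178 ✓.


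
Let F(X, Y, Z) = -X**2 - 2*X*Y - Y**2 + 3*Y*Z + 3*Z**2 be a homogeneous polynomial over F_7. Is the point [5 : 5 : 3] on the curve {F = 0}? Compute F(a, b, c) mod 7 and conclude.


F(5,5,3) ≡ 0 (mod 7); P is on the curve.

Evaluate F(5, 5, 3) term-by-term (mod 7).
  -X**2 ↦ -1·25·1·1 = -25
  -2*X*Y ↦ -2·5·5·1 = -50
  -Y**2 ↦ -1·1·25·1 = -25
  3*Y*Z ↦ 3·1·5·3 = 45
  3*Z**2 ↦ 3·1·1·9 = 27
Sum: F(5, 5, 3) = (-25) + (-50) + (-25) + (45) + (27) = -28.
Reducing mod 7: -28 ≡ 0 (mod 7).
Since F(a, b, c) ≡ 0 (mod 7), P lies on the curve.


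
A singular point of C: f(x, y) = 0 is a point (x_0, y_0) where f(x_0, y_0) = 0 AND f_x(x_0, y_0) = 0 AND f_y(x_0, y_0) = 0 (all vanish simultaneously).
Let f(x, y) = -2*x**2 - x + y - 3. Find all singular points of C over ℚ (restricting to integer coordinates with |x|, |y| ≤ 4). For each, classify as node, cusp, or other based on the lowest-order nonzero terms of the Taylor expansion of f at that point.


No singular points in the scanned grid; C is smooth there.

Compute partial derivatives:
  f_x = -4*x - 1.
  f_y = 1.
f_y = 1 is a nonzero constant, so f_y never vanishes: no point (x, y) can satisfy f = f_x = f_y = 0. In particular no (x, y) ∈ {−4, ..., 4}² is singular; the curve is smooth.


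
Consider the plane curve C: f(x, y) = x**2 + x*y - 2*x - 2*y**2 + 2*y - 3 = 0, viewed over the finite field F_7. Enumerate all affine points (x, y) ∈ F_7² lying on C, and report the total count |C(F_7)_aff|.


Affine F_7-points: {(0, 2), (0, 6), (3, 0), (3, 6), (6, 0), (6, 4)}; count = 6.

For each of the 49 pairs (x, y) ∈ F_7², evaluate f(x, y) mod 7. Record the zeros.
  x = 0: [0↦4, 1↦4, 2↦0, 3↦6, 4↦1, 5↦6, 6↦0]  zeros at y ∈ {2, 6}
  x = 1: [0↦3, 1↦4, 2↦1, 3↦1, 4↦4, 5↦3, 6↦5]  zeros at y ∈ ∅
  x = 2: [0↦4, 1↦6, 2↦4, 3↦5, 4↦2, 5↦2, 6↦5]  zeros at y ∈ ∅
  x = 3: [0↦0, 1↦3, 2↦2, 3↦4, 4↦2, 5↦3, 6↦0]  zeros at y ∈ {0, 6}
  x = 4: [0↦5, 1↦2, 2↦2, 3↦5, 4↦4, 5↦6, 6↦4]  zeros at y ∈ ∅
  x = 5: [0↦5, 1↦3, 2↦4, 3↦1, 4↦1, 5↦4, 6↦3]  zeros at y ∈ ∅
  x = 6: [0↦0, 1↦6, 2↦1, 3↦6, 4↦0, 5↦4, 6↦4]  zeros at y ∈ {0, 4}
Collecting zeros: affine points = {(0, 2), (0, 6), (3, 0), (3, 6), (6, 0), (6, 4)}.
Total count |C(F_7)_aff| = 6.


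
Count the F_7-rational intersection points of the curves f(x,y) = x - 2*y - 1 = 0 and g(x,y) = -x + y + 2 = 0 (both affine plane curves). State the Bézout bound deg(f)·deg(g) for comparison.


Common zeros: {(3, 1)}; count = 1; Bézout bound = 1.

deg(f) = 1, deg(g) = 1, so Bézout bound = 1.
Scan x ∈ F_7. For each x, list the y ∈ F_7 with f(x, y) ≡ 0 and those with g(x, y) ≡ 0 (mod 7); the common zeros in that column are the intersection.
  x = 0: f ≡ 0 at y ∈ {3}; g ≡ 0 at y ∈ {5}; common: ∅.
  x = 1: f ≡ 0 at y ∈ {0}; g ≡ 0 at y ∈ {6}; common: ∅.
  x = 2: f ≡ 0 at y ∈ {4}; g ≡ 0 at y ∈ {0}; common: ∅.
  x = 3: f ≡ 0 at y ∈ {1}; g ≡ 0 at y ∈ {1}; common: {1}.
  x = 4: f ≡ 0 at y ∈ {5}; g ≡ 0 at y ∈ {2}; common: ∅.
  x = 5: f ≡ 0 at y ∈ {2}; g ≡ 0 at y ∈ {3}; common: ∅.
  x = 6: f ≡ 0 at y ∈ {6}; g ≡ 0 at y ∈ {4}; common: ∅.
Collecting: common zeros = {(3, 1)}, so the count is 1.
Comparison with the Bézout bound: 1 ≤ 1 = deg(f)·deg(g), as expected for curves with no common component (the bound is attained).


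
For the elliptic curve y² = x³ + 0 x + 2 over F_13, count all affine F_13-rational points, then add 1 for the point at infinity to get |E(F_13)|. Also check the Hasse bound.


Affine points = {(1, 4), (1, 9), (2, 6), (2, 7), (3, 4), (3, 9), (4, 1), (4, 12), (5, 6), (5, 7), (6, 6), (6, 7), (9, 4), (9, 9), (10, 1), (10, 12), (12, 1), (12, 12)}; affine count = 18; |E(F_13)| = 19.

Discriminant check: Δ ∝ 4a³ + 27b² = 4·0³ + 27·2² = 4·0 + 27·4 ≡ 4 (mod 13). Nonzero ⇒ E is nonsingular.
For each x ∈ F_13, compute rhs = x³ + 0·x + 2 mod 13, then count y ∈ F_13 with y² ≡ rhs.
  x = 0: rhs = 2, matching y values: none (0 points).
  x = 1: rhs = 3, matching y values: 4, 9 (2 points).
  x = 2: rhs = 10, matching y values: 6, 7 (2 points).
  x = 3: rhs = 3, matching y values: 4, 9 (2 points).
  x = 4: rhs = 1, matching y values: 1, 12 (2 points).
  x = 5: rhs = 10, matching y values: 6, 7 (2 points).
  x = 6: rhs = 10, matching y values: 6, 7 (2 points).
  x = 7: rhs = 7, matching y values: none (0 points).
  x = 8: rhs = 7, matching y values: none (0 points).
  x = 9: rhs = 3, matching y values: 4, 9 (2 points).
  x = 10: rhs = 1, matching y values: 1, 12 (2 points).
  x = 11: rhs = 7, matching y values: none (0 points).
  x = 12: rhs = 1, matching y values: 1, 12 (2 points).
Total affine count: 18.
Full point count |E(F_13)| = 18 + 1 = 19.
Hasse bound: |19 − (13+1)| = |5| = 5 ≤ 2√13 ≈ 7.2111 ✓.


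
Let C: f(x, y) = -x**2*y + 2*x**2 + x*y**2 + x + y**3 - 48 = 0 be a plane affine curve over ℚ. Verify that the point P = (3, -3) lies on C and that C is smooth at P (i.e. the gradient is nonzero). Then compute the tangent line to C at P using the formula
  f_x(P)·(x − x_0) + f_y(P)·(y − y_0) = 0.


Tangent line at P: 40*x - 120 = 0.

Step 1: f(3, -3) = 0, so P lies on C.
Step 2: partial derivatives
  f_x(x, y) = -2*x*y + 4*x + y**2 + 1, f_y(x, y) = -x**2 + 2*x*y + 3*y**2.
  f_x(P) = 40, f_y(P) = 0 (gradient nonzero, so P is smooth).
Step 3: tangent line at P: 40·(x − 3) + 0·(y − -3) = 0.
Expanding: 40*x - 120 = 0.


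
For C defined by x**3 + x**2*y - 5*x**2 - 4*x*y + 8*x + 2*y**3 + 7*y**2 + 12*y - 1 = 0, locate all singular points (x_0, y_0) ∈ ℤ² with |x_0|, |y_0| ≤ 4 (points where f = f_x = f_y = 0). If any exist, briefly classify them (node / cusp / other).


Singular points: {(2, -1)}; classification: cusp.

Compute partial derivatives:
  f_x = 3*x**2 + 2*x*y - 10*x - 4*y + 8.
  f_y = x**2 - 4*x + 6*y**2 + 14*y + 12.
Scan x_0 ∈ {−4, ..., 4}. For each x_0, f_y(x_0, y) is a polynomial in y; find its integer roots y ∈ {−4, ..., 4}, then test f_x and f at those candidates.
  x = -4: f_y(-4, y) = 6*y**2 + 14*y + 44; no integer root y with |y| ≤ 4.
  x = -3: f_y(-3, y) = 6*y**2 + 14*y + 33; no integer root y with |y| ≤ 4.
  x = -2: f_y(-2, y) = 6*y**2 + 14*y + 24; no integer root y with |y| ≤ 4.
  x = -1: f_y(-1, y) = 6*y**2 + 14*y + 17; no integer root y with |y| ≤ 4.
  x = 0: f_y(0, y) = 6*y**2 + 14*y + 12; no integer root y with |y| ≤ 4.
  x = 1: f_y(1, y) = 6*y**2 + 14*y + 9; no integer root y with |y| ≤ 4.
  x = 2: f_y(2, y) = 6*y**2 + 14*y + 8; vanishes at y ∈ {-1}. (2, -1): f_x = 0, f = 0 — SINGULAR.
  x = 3: f_y(3, y) = 6*y**2 + 14*y + 9; no integer root y with |y| ≤ 4.
  x = 4: f_y(4, y) = 6*y**2 + 14*y + 12; no integer root y with |y| ≤ 4.
Only singular point on the grid: (2, -1).
Classify: substitute x = 2 + u, y = -1 + v and expand: f = u**3 + u**2*v + 2*v**3 + v**2.
No constant or linear terms (consistent with a singular point). Quadratic part: v**2. Cubic part: u**3 + u**2*v + 2*v**3.
The quadratic part v**2 is a perfect square, so there is a single (double) tangent line v = 0, i.e. y = -1. Restricting the cubic part to that line (v = 0) leaves u**3 ≠ 0, so f is not divisible by v and the branch is v² ≈ -u**3 to lowest order — this is a cusp.
Classification: cusp.


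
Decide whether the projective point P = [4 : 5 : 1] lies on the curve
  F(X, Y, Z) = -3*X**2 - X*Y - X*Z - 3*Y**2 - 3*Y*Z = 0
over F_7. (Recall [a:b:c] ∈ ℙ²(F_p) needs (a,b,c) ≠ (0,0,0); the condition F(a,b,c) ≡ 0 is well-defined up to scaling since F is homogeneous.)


F(4,5,1) ≡ 6 (mod 7); P is NOT on the curve.

Evaluate F(4, 5, 1) term-by-term (mod 7).
  -3*X**2 ↦ -3·16·1·1 = -48
  -X*Y ↦ -1·4·5·1 = -20
  -X*Z ↦ -1·4·1·1 = -4
  -3*Y**2 ↦ -3·1·25·1 = -75
  -3*Y*Z ↦ -3·1·5·1 = -15
Sum: F(4, 5, 1) = (-48) + (-20) + (-4) + (-75) + (-15) = -162.
Reducing mod 7: -162 ≡ 6 (mod 7).
Since F(a, b, c) ≡ 6 ≠ 0 (mod 7), P does NOT lie on the curve.


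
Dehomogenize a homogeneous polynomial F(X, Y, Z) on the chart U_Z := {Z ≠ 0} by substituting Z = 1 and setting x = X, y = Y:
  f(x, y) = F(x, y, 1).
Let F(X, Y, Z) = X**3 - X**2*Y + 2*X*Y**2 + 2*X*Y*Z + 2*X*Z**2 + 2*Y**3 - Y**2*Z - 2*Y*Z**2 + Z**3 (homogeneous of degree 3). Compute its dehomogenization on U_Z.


f(x, y) = x**3 - x**2*y + 2*x*y**2 + 2*x*y + 2*x + 2*y**3 - y**2 - 2*y + 1

On U_Z we set Z = 1. Each monomial c·X^i·Y^j·Z^k in F becomes c·x^i·y^j·1^k = c·x^i·y^j.
Substituting Z = 1: F(X, Y, 1) = x**3 - x**2*y + 2*x*y**2 + 2*x*y + 2*x + 2*y**3 - y**2 - 2*y + 1.
Note: deg(f) ≤ deg(F) = 3; strict inequality happens when F is divisible by Z (lost terms).


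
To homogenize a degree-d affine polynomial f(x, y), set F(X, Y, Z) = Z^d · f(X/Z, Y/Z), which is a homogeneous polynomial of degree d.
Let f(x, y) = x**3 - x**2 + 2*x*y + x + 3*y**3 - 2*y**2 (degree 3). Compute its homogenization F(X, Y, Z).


F(X, Y, Z) = X**3 - X**2*Z + 2*X*Y*Z + X*Z**2 + 3*Y**3 - 2*Y**2*Z

deg(f) = 3.
Substitute x = X/Z, y = Y/Z into f, then multiply by Z^3.
  monomial 1·x^3·y^0 ↦ 1·X^3·Y^0·Z^0.
  monomial -1·x^2·y^0 ↦ -1·X^2·Y^0·Z^1.
  monomial 2·x^1·y^1 ↦ 2·X^1·Y^1·Z^1.
  monomial 1·x^1·y^0 ↦ 1·X^1·Y^0·Z^2.
  monomial 3·x^0·y^3 ↦ 3·X^0·Y^3·Z^0.
  monomial -2·x^0·y^2 ↦ -2·X^0·Y^2·Z^1.
Collecting: F(X, Y, Z) = X**3 - X**2*Z + 2*X*Y*Z + X*Z**2 + 3*Y**3 - 2*Y**2*Z.


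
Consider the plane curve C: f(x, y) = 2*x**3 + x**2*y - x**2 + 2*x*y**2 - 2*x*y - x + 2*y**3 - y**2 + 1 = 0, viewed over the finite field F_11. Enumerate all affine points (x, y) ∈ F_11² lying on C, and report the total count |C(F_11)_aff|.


Affine F_11-points: {(0, 7), (2, 0), (2, 4), (5, 6), (6, 3), (10, 6)}; count = 6.

For each of the 121 pairs (x, y) ∈ F_11², evaluate f(x, y) mod 11. Record the zeros.
  x = 0: [0↦1, 1↦2, 2↦2, 3↦2, 4↦3, 5↦6, 6↦1, 7↦0, 8↦4, 9↦3, 10↦9]  zeros at y ∈ {7}
  x = 1: [0↦1, 1↦3, 2↦8, 3↦6, 4↦9, 5↦7, 6↦1, 7↦3, 8↦3, 9↦2, 10↦1]  zeros at y ∈ ∅
  x = 2: [0↦0, 1↦5, 2↦6, 3↦4, 4↦0, 5↦6, 6↦1, 7↦8, 8↦6, 9↦7, 10↦1]  zeros at y ∈ {0, 4}
  x = 3: [0↦10, 1↦9, 2↦8, 3↦8, 4↦10, 5↦4, 6↦2, 7↦5, 8↦3, 9↦8, 10↦10]  zeros at y ∈ ∅
  x = 4: [0↦10, 1↦5, 2↦4, 3↦8, 4↦7, 5↦2, 6↦5, 7↦6, 8↦6, 9↦6, 10↦7]  zeros at y ∈ ∅
  x = 5: [0↦1, 1↦5, 2↦6, 3↦5, 4↦3, 5↦1, 6↦0, 7↦1, 8↦5, 9↦2, 10↦4]  zeros at y ∈ {6}
  x = 6: [0↦6, 1↦10, 2↦4, 3↦0, 4↦10, 5↦2, 6↦10, 7↦2, 8↦1, 9↦8, 10↦2]  zeros at y ∈ {3}
  x = 7: [0↦4, 1↦10, 2↦10, 3↦5, 4↦7, 5↦6, 6↦3, 7↦10, 8↦6, 9↦3, 10↦2]  zeros at y ∈ ∅
  x = 8: [0↦7, 1↦6, 2↦3, 3↦10, 4↦6, 5↦3, 6↦2, 7↦4, 8↦10, 9↦10, 10↦5]  zeros at y ∈ ∅
  x = 9: [0↦5, 1↦10, 2↦6, 3↦5, 4↦8, 5↦5, 6↦8, 7↦7, 8↦3, 9↦8, 10↦1]  zeros at y ∈ ∅
  x = 10: [0↦10, 1↦1, 2↦9, 3↦2, 4↦3, 5↦2, 6↦0, 7↦9, 8↦8, 9↦9, 10↦2]  zeros at y ∈ {6}
Collecting zeros: affine points = {(0, 7), (2, 0), (2, 4), (5, 6), (6, 3), (10, 6)}.
Total count |C(F_11)_aff| = 6.


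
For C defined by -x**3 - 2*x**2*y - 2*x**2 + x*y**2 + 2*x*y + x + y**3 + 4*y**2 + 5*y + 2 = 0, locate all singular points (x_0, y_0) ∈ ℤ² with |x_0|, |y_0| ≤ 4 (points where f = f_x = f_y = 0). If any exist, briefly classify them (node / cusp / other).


Singular points: {(0, -1)}; classification: cusp.

Compute partial derivatives:
  f_x = -3*x**2 - 4*x*y - 4*x + y**2 + 2*y + 1.
  f_y = -2*x**2 + 2*x*y + 2*x + 3*y**2 + 8*y + 5.
Scan x_0 ∈ {−4, ..., 4}. For each x_0, f_y(x_0, y) is a polynomial in y; find its integer roots y ∈ {−4, ..., 4}, then test f_x and f at those candidates.
  x = -4: f_y(-4, y) = 3*y**2 - 35; no integer root y with |y| ≤ 4.
  x = -3: f_y(-3, y) = 3*y**2 + 2*y - 19; no integer root y with |y| ≤ 4.
  x = -2: f_y(-2, y) = 3*y**2 + 4*y - 7; vanishes at y ∈ {1}. (-2, 1): f_x = 8 ≠ 0.
  x = -1: f_y(-1, y) = 3*y**2 + 6*y + 1; no integer root y with |y| ≤ 4.
  x = 0: f_y(0, y) = 3*y**2 + 8*y + 5; vanishes at y ∈ {-1}. (0, -1): f_x = 0, f = 0 — SINGULAR.
  x = 1: f_y(1, y) = 3*y**2 + 10*y + 5; no integer root y with |y| ≤ 4.
  x = 2: f_y(2, y) = 3*y**2 + 12*y + 1; no integer root y with |y| ≤ 4.
  x = 3: f_y(3, y) = 3*y**2 + 14*y - 7; no integer root y with |y| ≤ 4.
  x = 4: f_y(4, y) = 3*y**2 + 16*y - 19; vanishes at y ∈ {1}. (4, 1): f_x = -76 ≠ 0.
Only singular point on the grid: (0, -1).
Classify: substitute x = 0 + u, y = -1 + v and expand: f = -u**3 - 2*u**2*v + u*v**2 + v**3 + v**2.
No constant or linear terms (consistent with a singular point). Quadratic part: v**2. Cubic part: -u**3 - 2*u**2*v + u*v**2 + v**3.
The quadratic part v**2 is a perfect square, so there is a single (double) tangent line v = 0, i.e. y = -1. Restricting the cubic part to that line (v = 0) leaves -u**3 ≠ 0, so f is not divisible by v and the branch is v² ≈ u**3 to lowest order — this is a cusp.
Classification: cusp.
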